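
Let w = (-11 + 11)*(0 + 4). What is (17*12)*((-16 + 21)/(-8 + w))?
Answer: -255/2 ≈ -127.50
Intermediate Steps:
w = 0 (w = 0*4 = 0)
(17*12)*((-16 + 21)/(-8 + w)) = (17*12)*((-16 + 21)/(-8 + 0)) = 204*(5/(-8)) = 204*(5*(-1/8)) = 204*(-5/8) = -255/2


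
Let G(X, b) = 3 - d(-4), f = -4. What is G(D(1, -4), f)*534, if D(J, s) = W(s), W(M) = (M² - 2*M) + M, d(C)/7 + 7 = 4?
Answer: 12816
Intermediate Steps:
d(C) = -21 (d(C) = -49 + 7*4 = -49 + 28 = -21)
W(M) = M² - M
D(J, s) = s*(-1 + s)
G(X, b) = 24 (G(X, b) = 3 - 1*(-21) = 3 + 21 = 24)
G(D(1, -4), f)*534 = 24*534 = 12816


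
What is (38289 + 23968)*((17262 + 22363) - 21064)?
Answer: 1155552177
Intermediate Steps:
(38289 + 23968)*((17262 + 22363) - 21064) = 62257*(39625 - 21064) = 62257*18561 = 1155552177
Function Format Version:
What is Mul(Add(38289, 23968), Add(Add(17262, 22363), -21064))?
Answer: 1155552177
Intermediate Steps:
Mul(Add(38289, 23968), Add(Add(17262, 22363), -21064)) = Mul(62257, Add(39625, -21064)) = Mul(62257, 18561) = 1155552177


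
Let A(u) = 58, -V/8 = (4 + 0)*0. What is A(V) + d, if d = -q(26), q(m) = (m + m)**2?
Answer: -2646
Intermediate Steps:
V = 0 (V = -8*(4 + 0)*0 = -32*0 = -8*0 = 0)
q(m) = 4*m**2 (q(m) = (2*m)**2 = 4*m**2)
d = -2704 (d = -4*26**2 = -4*676 = -1*2704 = -2704)
A(V) + d = 58 - 2704 = -2646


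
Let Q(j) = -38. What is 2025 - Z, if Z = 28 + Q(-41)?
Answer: 2035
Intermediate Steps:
Z = -10 (Z = 28 - 38 = -10)
2025 - Z = 2025 - 1*(-10) = 2025 + 10 = 2035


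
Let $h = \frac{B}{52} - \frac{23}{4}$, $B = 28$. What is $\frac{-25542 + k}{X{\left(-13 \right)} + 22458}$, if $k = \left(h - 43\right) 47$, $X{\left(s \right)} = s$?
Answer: $- \frac{1446013}{1167140} \approx -1.2389$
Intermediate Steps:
$h = - \frac{271}{52}$ ($h = \frac{28}{52} - \frac{23}{4} = 28 \cdot \frac{1}{52} - \frac{23}{4} = \frac{7}{13} - \frac{23}{4} = - \frac{271}{52} \approx -5.2115$)
$k = - \frac{117829}{52}$ ($k = \left(- \frac{271}{52} - 43\right) 47 = \left(- \frac{2507}{52}\right) 47 = - \frac{117829}{52} \approx -2265.9$)
$\frac{-25542 + k}{X{\left(-13 \right)} + 22458} = \frac{-25542 - \frac{117829}{52}}{-13 + 22458} = - \frac{1446013}{52 \cdot 22445} = \left(- \frac{1446013}{52}\right) \frac{1}{22445} = - \frac{1446013}{1167140}$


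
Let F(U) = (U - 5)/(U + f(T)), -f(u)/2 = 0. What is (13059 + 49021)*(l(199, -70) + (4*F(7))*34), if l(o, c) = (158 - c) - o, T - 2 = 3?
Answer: 29488000/7 ≈ 4.2126e+6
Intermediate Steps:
T = 5 (T = 2 + 3 = 5)
f(u) = 0 (f(u) = -2*0 = 0)
F(U) = (-5 + U)/U (F(U) = (U - 5)/(U + 0) = (-5 + U)/U)
l(o, c) = 158 - c - o
(13059 + 49021)*(l(199, -70) + (4*F(7))*34) = (13059 + 49021)*((158 - 1*(-70) - 1*199) + (4*((-5 + 7)/7))*34) = 62080*((158 + 70 - 199) + (4*((⅐)*2))*34) = 62080*(29 + (4*(2/7))*34) = 62080*(29 + (8/7)*34) = 62080*(29 + 272/7) = 62080*(475/7) = 29488000/7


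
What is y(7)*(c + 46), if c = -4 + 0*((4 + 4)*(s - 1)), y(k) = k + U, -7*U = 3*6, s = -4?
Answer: 186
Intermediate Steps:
U = -18/7 (U = -3*6/7 = -⅐*18 = -18/7 ≈ -2.5714)
y(k) = -18/7 + k (y(k) = k - 18/7 = -18/7 + k)
c = -4 (c = -4 + 0*((4 + 4)*(-4 - 1)) = -4 + 0*(8*(-5)) = -4 + 0*(-40) = -4 + 0 = -4)
y(7)*(c + 46) = (-18/7 + 7)*(-4 + 46) = (31/7)*42 = 186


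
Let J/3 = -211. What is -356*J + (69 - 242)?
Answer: 225175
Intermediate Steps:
J = -633 (J = 3*(-211) = -633)
-356*J + (69 - 242) = -356*(-633) + (69 - 242) = 225348 - 173 = 225175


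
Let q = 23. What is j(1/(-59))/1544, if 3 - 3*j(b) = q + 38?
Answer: -29/2316 ≈ -0.012522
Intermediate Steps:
j(b) = -58/3 (j(b) = 1 - (23 + 38)/3 = 1 - 1/3*61 = 1 - 61/3 = -58/3)
j(1/(-59))/1544 = -58/3/1544 = -58/3*1/1544 = -29/2316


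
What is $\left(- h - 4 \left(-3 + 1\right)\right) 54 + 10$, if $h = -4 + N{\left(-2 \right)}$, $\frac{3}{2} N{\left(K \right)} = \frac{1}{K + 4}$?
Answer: $640$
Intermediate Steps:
$N{\left(K \right)} = \frac{2}{3 \left(4 + K\right)}$ ($N{\left(K \right)} = \frac{2}{3 \left(K + 4\right)} = \frac{2}{3 \left(4 + K\right)}$)
$h = - \frac{11}{3}$ ($h = -4 + \frac{2}{3 \left(4 - 2\right)} = -4 + \frac{2}{3 \cdot 2} = -4 + \frac{2}{3} \cdot \frac{1}{2} = -4 + \frac{1}{3} = - \frac{11}{3} \approx -3.6667$)
$\left(- h - 4 \left(-3 + 1\right)\right) 54 + 10 = \left(\left(-1\right) \left(- \frac{11}{3}\right) - 4 \left(-3 + 1\right)\right) 54 + 10 = \left(\frac{11}{3} - -8\right) 54 + 10 = \left(\frac{11}{3} + 8\right) 54 + 10 = \frac{35}{3} \cdot 54 + 10 = 630 + 10 = 640$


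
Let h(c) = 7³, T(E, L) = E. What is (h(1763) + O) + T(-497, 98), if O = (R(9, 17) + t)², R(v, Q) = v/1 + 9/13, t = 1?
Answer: -6705/169 ≈ -39.675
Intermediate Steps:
h(c) = 343
R(v, Q) = 9/13 + v (R(v, Q) = v*1 + 9*(1/13) = v + 9/13 = 9/13 + v)
O = 19321/169 (O = ((9/13 + 9) + 1)² = (126/13 + 1)² = (139/13)² = 19321/169 ≈ 114.33)
(h(1763) + O) + T(-497, 98) = (343 + 19321/169) - 497 = 77288/169 - 497 = -6705/169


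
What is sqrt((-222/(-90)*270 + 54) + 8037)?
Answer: 3*sqrt(973) ≈ 93.579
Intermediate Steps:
sqrt((-222/(-90)*270 + 54) + 8037) = sqrt((-222*(-1/90)*270 + 54) + 8037) = sqrt(((37/15)*270 + 54) + 8037) = sqrt((666 + 54) + 8037) = sqrt(720 + 8037) = sqrt(8757) = 3*sqrt(973)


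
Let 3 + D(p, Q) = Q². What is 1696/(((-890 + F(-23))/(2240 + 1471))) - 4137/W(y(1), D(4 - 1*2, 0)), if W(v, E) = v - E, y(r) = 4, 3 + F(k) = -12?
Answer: -6828711/905 ≈ -7545.5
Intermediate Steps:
F(k) = -15 (F(k) = -3 - 12 = -15)
D(p, Q) = -3 + Q²
1696/(((-890 + F(-23))/(2240 + 1471))) - 4137/W(y(1), D(4 - 1*2, 0)) = 1696/(((-890 - 15)/(2240 + 1471))) - 4137/(4 - (-3 + 0²)) = 1696/((-905/3711)) - 4137/(4 - (-3 + 0)) = 1696/((-905*1/3711)) - 4137/(4 - 1*(-3)) = 1696/(-905/3711) - 4137/(4 + 3) = 1696*(-3711/905) - 4137/7 = -6293856/905 - 4137*⅐ = -6293856/905 - 591 = -6828711/905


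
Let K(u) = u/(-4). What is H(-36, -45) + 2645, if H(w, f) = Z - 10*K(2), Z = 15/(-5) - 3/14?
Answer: 37055/14 ≈ 2646.8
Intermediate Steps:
K(u) = -u/4 (K(u) = u*(-¼) = -u/4)
Z = -45/14 (Z = 15*(-⅕) - 3*1/14 = -3 - 3/14 = -45/14 ≈ -3.2143)
H(w, f) = 25/14 (H(w, f) = -45/14 - 10*(-¼*2) = -45/14 - 10*(-1)/2 = -45/14 - 1*(-5) = -45/14 + 5 = 25/14)
H(-36, -45) + 2645 = 25/14 + 2645 = 37055/14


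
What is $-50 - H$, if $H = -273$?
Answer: $223$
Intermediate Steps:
$-50 - H = -50 - -273 = -50 + 273 = 223$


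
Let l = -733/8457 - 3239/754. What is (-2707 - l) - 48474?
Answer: -326331693713/6376578 ≈ -51177.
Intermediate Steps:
l = -27944905/6376578 (l = -733*1/8457 - 3239*1/754 = -733/8457 - 3239/754 = -27944905/6376578 ≈ -4.3824)
(-2707 - l) - 48474 = (-2707 - 1*(-27944905/6376578)) - 48474 = (-2707 + 27944905/6376578) - 48474 = -17233451741/6376578 - 48474 = -326331693713/6376578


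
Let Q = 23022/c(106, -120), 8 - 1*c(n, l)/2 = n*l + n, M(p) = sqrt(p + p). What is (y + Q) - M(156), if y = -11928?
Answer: -150543705/12622 - 2*sqrt(78) ≈ -11945.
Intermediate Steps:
M(p) = sqrt(2)*sqrt(p) (M(p) = sqrt(2*p) = sqrt(2)*sqrt(p))
c(n, l) = 16 - 2*n - 2*l*n (c(n, l) = 16 - 2*(n*l + n) = 16 - 2*(l*n + n) = 16 - 2*(n + l*n) = 16 + (-2*n - 2*l*n) = 16 - 2*n - 2*l*n)
Q = 11511/12622 (Q = 23022/(16 - 2*106 - 2*(-120)*106) = 23022/(16 - 212 + 25440) = 23022/25244 = 23022*(1/25244) = 11511/12622 ≈ 0.91198)
(y + Q) - M(156) = (-11928 + 11511/12622) - sqrt(2)*sqrt(156) = -150543705/12622 - sqrt(2)*2*sqrt(39) = -150543705/12622 - 2*sqrt(78)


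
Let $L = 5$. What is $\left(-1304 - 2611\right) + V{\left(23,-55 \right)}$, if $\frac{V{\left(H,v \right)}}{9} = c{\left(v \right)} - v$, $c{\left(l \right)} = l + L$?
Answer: $-3870$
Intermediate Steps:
$c{\left(l \right)} = 5 + l$ ($c{\left(l \right)} = l + 5 = 5 + l$)
$V{\left(H,v \right)} = 45$ ($V{\left(H,v \right)} = 9 \left(\left(5 + v\right) - v\right) = 9 \cdot 5 = 45$)
$\left(-1304 - 2611\right) + V{\left(23,-55 \right)} = \left(-1304 - 2611\right) + 45 = -3915 + 45 = -3870$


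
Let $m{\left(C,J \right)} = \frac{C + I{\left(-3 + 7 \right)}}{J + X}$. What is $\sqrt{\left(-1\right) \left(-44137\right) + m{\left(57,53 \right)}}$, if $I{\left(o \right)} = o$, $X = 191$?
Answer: $\frac{\sqrt{176549}}{2} \approx 210.09$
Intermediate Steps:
$m{\left(C,J \right)} = \frac{4 + C}{191 + J}$ ($m{\left(C,J \right)} = \frac{C + \left(-3 + 7\right)}{J + 191} = \frac{C + 4}{191 + J} = \frac{4 + C}{191 + J}$)
$\sqrt{\left(-1\right) \left(-44137\right) + m{\left(57,53 \right)}} = \sqrt{\left(-1\right) \left(-44137\right) + \frac{4 + 57}{191 + 53}} = \sqrt{44137 + \frac{1}{244} \cdot 61} = \sqrt{44137 + \frac{1}{4}} = \sqrt{\frac{176549}{4}} = \frac{\sqrt{176549}}{2}$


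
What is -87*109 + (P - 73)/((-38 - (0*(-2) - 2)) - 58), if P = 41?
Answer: -445685/47 ≈ -9482.7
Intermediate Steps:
-87*109 + (P - 73)/((-38 - (0*(-2) - 2)) - 58) = -87*109 + (41 - 73)/((-38 - (0*(-2) - 2)) - 58) = -9483 - 32/((-38 - (0 - 2)) - 58) = -9483 - 32/((-38 - 1*(-2)) - 58) = -9483 - 32/((-38 + 2) - 58) = -9483 - 32/(-36 - 58) = -9483 - 32/(-94) = -9483 - 32*(-1/94) = -9483 + 16/47 = -445685/47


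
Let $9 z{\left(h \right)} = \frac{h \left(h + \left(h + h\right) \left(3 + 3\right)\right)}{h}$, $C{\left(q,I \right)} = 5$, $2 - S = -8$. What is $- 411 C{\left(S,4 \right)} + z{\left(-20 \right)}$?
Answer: $- \frac{18755}{9} \approx -2083.9$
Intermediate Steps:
$S = 10$ ($S = 2 - -8 = 2 + 8 = 10$)
$z{\left(h \right)} = \frac{13 h}{9}$ ($z{\left(h \right)} = \frac{h \left(h + \left(h + h\right) \left(3 + 3\right)\right) \frac{1}{h}}{9} = \frac{h \left(h + 2 h 6\right) \frac{1}{h}}{9} = \frac{h \left(h + 12 h\right) \frac{1}{h}}{9} = \frac{h 13 h \frac{1}{h}}{9} = \frac{13 h^{2} \frac{1}{h}}{9} = \frac{13 h}{9}$)
$- 411 C{\left(S,4 \right)} + z{\left(-20 \right)} = \left(-411\right) 5 + \frac{13}{9} \left(-20\right) = -2055 - \frac{260}{9} = - \frac{18755}{9}$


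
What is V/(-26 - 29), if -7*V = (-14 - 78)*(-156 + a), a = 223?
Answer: -6164/385 ≈ -16.010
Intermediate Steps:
V = 6164/7 (V = -(-14 - 78)*(-156 + 223)/7 = -(-92)*67/7 = -⅐*(-6164) = 6164/7 ≈ 880.57)
V/(-26 - 29) = (6164/7)/(-26 - 29) = (6164/7)/(-55) = -1/55*6164/7 = -6164/385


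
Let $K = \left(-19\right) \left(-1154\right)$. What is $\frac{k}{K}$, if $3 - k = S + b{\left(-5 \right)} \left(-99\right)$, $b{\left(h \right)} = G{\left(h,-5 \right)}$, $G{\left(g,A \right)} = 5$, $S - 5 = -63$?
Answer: $\frac{278}{10963} \approx 0.025358$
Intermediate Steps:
$S = -58$ ($S = 5 - 63 = -58$)
$b{\left(h \right)} = 5$
$K = 21926$
$k = 556$ ($k = 3 - \left(-58 + 5 \left(-99\right)\right) = 3 - \left(-58 - 495\right) = 3 - -553 = 3 + 553 = 556$)
$\frac{k}{K} = \frac{556}{21926} = 556 \cdot \frac{1}{21926} = \frac{278}{10963}$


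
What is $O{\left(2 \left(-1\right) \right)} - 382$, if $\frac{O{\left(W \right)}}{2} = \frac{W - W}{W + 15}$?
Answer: $-382$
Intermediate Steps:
$O{\left(W \right)} = 0$ ($O{\left(W \right)} = 2 \frac{W - W}{W + 15} = 2 \frac{0}{15 + W} = 2 \cdot 0 = 0$)
$O{\left(2 \left(-1\right) \right)} - 382 = 0 - 382 = -382$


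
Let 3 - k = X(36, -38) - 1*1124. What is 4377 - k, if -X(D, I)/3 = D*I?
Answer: 7354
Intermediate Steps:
X(D, I) = -3*D*I
k = -2977 (k = 3 - (-3*36*(-38) - 1*1124) = 3 - (4104 - 1124) = 3 - 1*2980 = 3 - 2980 = -2977)
4377 - k = 4377 - 1*(-2977) = 4377 + 2977 = 7354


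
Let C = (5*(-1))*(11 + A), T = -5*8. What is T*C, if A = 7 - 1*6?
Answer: 2400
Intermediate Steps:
T = -40
A = 1 (A = 7 - 6 = 1)
C = -60 (C = (5*(-1))*(11 + 1) = -5*12 = -60)
T*C = -40*(-60) = 2400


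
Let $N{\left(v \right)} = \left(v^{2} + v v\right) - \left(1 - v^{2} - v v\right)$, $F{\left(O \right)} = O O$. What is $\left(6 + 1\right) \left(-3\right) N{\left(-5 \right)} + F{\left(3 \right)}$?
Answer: $-2070$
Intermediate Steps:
$F{\left(O \right)} = O^{2}$
$N{\left(v \right)} = -1 + 4 v^{2}$ ($N{\left(v \right)} = \left(v^{2} + v^{2}\right) + \left(\left(v^{2} + v^{2}\right) - 1\right) = 2 v^{2} + \left(2 v^{2} - 1\right) = 2 v^{2} + \left(-1 + 2 v^{2}\right) = -1 + 4 v^{2}$)
$\left(6 + 1\right) \left(-3\right) N{\left(-5 \right)} + F{\left(3 \right)} = \left(6 + 1\right) \left(-3\right) \left(-1 + 4 \left(-5\right)^{2}\right) + 3^{2} = 7 \left(-3\right) \left(-1 + 4 \cdot 25\right) + 9 = - 21 \left(-1 + 100\right) + 9 = \left(-21\right) 99 + 9 = -2079 + 9 = -2070$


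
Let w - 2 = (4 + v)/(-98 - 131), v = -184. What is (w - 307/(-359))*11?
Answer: 3292795/82211 ≈ 40.053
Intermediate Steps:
w = 638/229 (w = 2 + (4 - 184)/(-98 - 131) = 2 - 180/(-229) = 2 - 180*(-1/229) = 2 + 180/229 = 638/229 ≈ 2.7860)
(w - 307/(-359))*11 = (638/229 - 307/(-359))*11 = (638/229 - 307*(-1/359))*11 = (638/229 + 307/359)*11 = (299345/82211)*11 = 3292795/82211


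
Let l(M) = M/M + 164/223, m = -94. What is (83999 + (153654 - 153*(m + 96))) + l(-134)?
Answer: 52928768/223 ≈ 2.3735e+5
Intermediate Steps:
l(M) = 387/223 (l(M) = 1 + 164*(1/223) = 1 + 164/223 = 387/223)
(83999 + (153654 - 153*(m + 96))) + l(-134) = (83999 + (153654 - 153*(-94 + 96))) + 387/223 = (83999 + (153654 - 153*2)) + 387/223 = (83999 + (153654 - 1*306)) + 387/223 = (83999 + (153654 - 306)) + 387/223 = (83999 + 153348) + 387/223 = 237347 + 387/223 = 52928768/223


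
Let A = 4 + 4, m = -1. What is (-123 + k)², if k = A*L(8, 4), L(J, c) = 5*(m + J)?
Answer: 24649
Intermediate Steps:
L(J, c) = -5 + 5*J (L(J, c) = 5*(-1 + J) = -5 + 5*J)
A = 8
k = 280 (k = 8*(-5 + 5*8) = 8*(-5 + 40) = 8*35 = 280)
(-123 + k)² = (-123 + 280)² = 157² = 24649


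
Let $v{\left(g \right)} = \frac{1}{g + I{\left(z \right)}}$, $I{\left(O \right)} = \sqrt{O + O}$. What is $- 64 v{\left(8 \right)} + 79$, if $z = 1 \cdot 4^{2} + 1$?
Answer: $\frac{929}{15} + \frac{32 \sqrt{34}}{15} \approx 74.373$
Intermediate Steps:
$z = 17$ ($z = 1 \cdot 16 + 1 = 16 + 1 = 17$)
$I{\left(O \right)} = \sqrt{2} \sqrt{O}$ ($I{\left(O \right)} = \sqrt{2 O} = \sqrt{2} \sqrt{O}$)
$v{\left(g \right)} = \frac{1}{g + \sqrt{34}}$ ($v{\left(g \right)} = \frac{1}{g + \sqrt{2} \sqrt{17}} = \frac{1}{g + \sqrt{34}}$)
$- 64 v{\left(8 \right)} + 79 = - \frac{64}{8 + \sqrt{34}} + 79 = 79 - \frac{64}{8 + \sqrt{34}}$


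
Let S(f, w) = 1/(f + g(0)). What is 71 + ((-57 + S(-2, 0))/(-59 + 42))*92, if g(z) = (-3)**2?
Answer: 45065/119 ≈ 378.70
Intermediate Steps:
g(z) = 9
S(f, w) = 1/(9 + f) (S(f, w) = 1/(f + 9) = 1/(9 + f))
71 + ((-57 + S(-2, 0))/(-59 + 42))*92 = 71 + ((-57 + 1/(9 - 2))/(-59 + 42))*92 = 71 + ((-57 + 1/7)/(-17))*92 = 71 + ((-57 + 1/7)*(-1/17))*92 = 71 - 398/7*(-1/17)*92 = 71 + (398/119)*92 = 71 + 36616/119 = 45065/119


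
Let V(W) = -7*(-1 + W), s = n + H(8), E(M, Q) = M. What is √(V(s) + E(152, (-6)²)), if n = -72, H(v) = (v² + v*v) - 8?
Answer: I*√177 ≈ 13.304*I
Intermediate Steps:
H(v) = -8 + 2*v² (H(v) = (v² + v²) - 8 = 2*v² - 8 = -8 + 2*v²)
s = 48 (s = -72 + (-8 + 2*8²) = -72 + (-8 + 2*64) = -72 + (-8 + 128) = -72 + 120 = 48)
V(W) = 7 - 7*W
√(V(s) + E(152, (-6)²)) = √((7 - 7*48) + 152) = √((7 - 336) + 152) = √(-329 + 152) = √(-177) = I*√177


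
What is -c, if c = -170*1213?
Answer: 206210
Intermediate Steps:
c = -206210
-c = -1*(-206210) = 206210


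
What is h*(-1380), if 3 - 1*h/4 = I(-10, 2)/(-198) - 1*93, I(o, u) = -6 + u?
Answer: -17483680/33 ≈ -5.2981e+5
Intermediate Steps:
h = 38008/99 (h = 12 - 4*((-6 + 2)/(-198) - 1*93) = 12 - 4*(-4*(-1/198) - 93) = 12 - 4*(2/99 - 93) = 12 - 4*(-9205/99) = 12 + 36820/99 = 38008/99 ≈ 383.92)
h*(-1380) = (38008/99)*(-1380) = -17483680/33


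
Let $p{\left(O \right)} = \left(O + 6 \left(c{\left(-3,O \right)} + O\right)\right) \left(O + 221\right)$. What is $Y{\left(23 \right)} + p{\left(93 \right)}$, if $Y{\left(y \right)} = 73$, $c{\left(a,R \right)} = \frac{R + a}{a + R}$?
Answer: $206371$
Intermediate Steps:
$c{\left(a,R \right)} = 1$ ($c{\left(a,R \right)} = \frac{R + a}{R + a} = 1$)
$p{\left(O \right)} = \left(6 + 7 O\right) \left(221 + O\right)$ ($p{\left(O \right)} = \left(O + 6 \left(1 + O\right)\right) \left(O + 221\right) = \left(O + \left(6 + 6 O\right)\right) \left(221 + O\right) = \left(6 + 7 O\right) \left(221 + O\right)$)
$Y{\left(23 \right)} + p{\left(93 \right)} = 73 + \left(1326 + 7 \cdot 93^{2} + 1553 \cdot 93\right) = 73 + \left(1326 + 7 \cdot 8649 + 144429\right) = 73 + \left(1326 + 60543 + 144429\right) = 73 + 206298 = 206371$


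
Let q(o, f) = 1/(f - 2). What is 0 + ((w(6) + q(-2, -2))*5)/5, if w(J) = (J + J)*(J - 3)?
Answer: 143/4 ≈ 35.750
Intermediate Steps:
q(o, f) = 1/(-2 + f)
w(J) = 2*J*(-3 + J) (w(J) = (2*J)*(-3 + J) = 2*J*(-3 + J))
0 + ((w(6) + q(-2, -2))*5)/5 = 0 + ((2*6*(-3 + 6) + 1/(-2 - 2))*5)/5 = 0 + ((2*6*3 + 1/(-4))*5)*(1/5) = 0 + ((36 - 1/4)*5)*(1/5) = 0 + ((143/4)*5)*(1/5) = 0 + (715/4)*(1/5) = 0 + 143/4 = 143/4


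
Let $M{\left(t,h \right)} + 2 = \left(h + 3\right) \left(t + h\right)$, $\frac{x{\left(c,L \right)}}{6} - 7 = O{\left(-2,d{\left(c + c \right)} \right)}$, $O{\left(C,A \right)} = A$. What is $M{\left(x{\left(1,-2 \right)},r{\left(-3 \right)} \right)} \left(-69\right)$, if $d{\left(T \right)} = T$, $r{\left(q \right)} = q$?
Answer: $138$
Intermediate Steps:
$x{\left(c,L \right)} = 42 + 12 c$ ($x{\left(c,L \right)} = 42 + 6 \left(c + c\right) = 42 + 6 \cdot 2 c = 42 + 12 c$)
$M{\left(t,h \right)} = -2 + \left(3 + h\right) \left(h + t\right)$ ($M{\left(t,h \right)} = -2 + \left(h + 3\right) \left(t + h\right) = -2 + \left(3 + h\right) \left(h + t\right)$)
$M{\left(x{\left(1,-2 \right)},r{\left(-3 \right)} \right)} \left(-69\right) = \left(-2 + \left(-3\right)^{2} + 3 \left(-3\right) + 3 \left(42 + 12 \cdot 1\right) - 3 \left(42 + 12 \cdot 1\right)\right) \left(-69\right) = \left(-2 + 9 - 9 + 3 \left(42 + 12\right) - 3 \left(42 + 12\right)\right) \left(-69\right) = \left(-2 + 9 - 9 + 3 \cdot 54 - 162\right) \left(-69\right) = \left(-2 + 9 - 9 + 162 - 162\right) \left(-69\right) = \left(-2\right) \left(-69\right) = 138$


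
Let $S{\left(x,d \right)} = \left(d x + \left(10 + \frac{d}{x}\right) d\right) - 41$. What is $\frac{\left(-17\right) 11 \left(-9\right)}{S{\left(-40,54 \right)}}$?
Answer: $- \frac{16830}{17339} \approx -0.97064$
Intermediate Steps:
$S{\left(x,d \right)} = -41 + d x + d \left(10 + \frac{d}{x}\right)$ ($S{\left(x,d \right)} = \left(d x + d \left(10 + \frac{d}{x}\right)\right) - 41 = -41 + d x + d \left(10 + \frac{d}{x}\right)$)
$\frac{\left(-17\right) 11 \left(-9\right)}{S{\left(-40,54 \right)}} = \frac{\left(-17\right) 11 \left(-9\right)}{-41 + 10 \cdot 54 + 54 \left(-40\right) + \frac{54^{2}}{-40}} = \frac{\left(-187\right) \left(-9\right)}{-41 + 540 - 2160 + 2916 \left(- \frac{1}{40}\right)} = \frac{1683}{-41 + 540 - 2160 - \frac{729}{10}} = \frac{1683}{- \frac{17339}{10}} = 1683 \left(- \frac{10}{17339}\right) = - \frac{16830}{17339}$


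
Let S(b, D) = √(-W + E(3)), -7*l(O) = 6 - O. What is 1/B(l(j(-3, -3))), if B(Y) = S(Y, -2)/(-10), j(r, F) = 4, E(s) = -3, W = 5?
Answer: 5*I*√2/2 ≈ 3.5355*I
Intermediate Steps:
l(O) = -6/7 + O/7 (l(O) = -(6 - O)/7 = -6/7 + O/7)
S(b, D) = 2*I*√2 (S(b, D) = √(-1*5 - 3) = √(-5 - 3) = √(-8) = 2*I*√2)
B(Y) = -I*√2/5 (B(Y) = (2*I*√2)/(-10) = (2*I*√2)*(-⅒) = -I*√2/5)
1/B(l(j(-3, -3))) = 1/(-I*√2/5) = 5*I*√2/2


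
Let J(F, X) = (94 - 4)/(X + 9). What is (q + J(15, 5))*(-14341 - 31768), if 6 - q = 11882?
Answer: 547294069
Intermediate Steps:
J(F, X) = 90/(9 + X)
q = -11876 (q = 6 - 1*11882 = 6 - 11882 = -11876)
(q + J(15, 5))*(-14341 - 31768) = (-11876 + 90/(9 + 5))*(-14341 - 31768) = (-11876 + 90/14)*(-46109) = (-11876 + 90*(1/14))*(-46109) = (-11876 + 45/7)*(-46109) = -83087/7*(-46109) = 547294069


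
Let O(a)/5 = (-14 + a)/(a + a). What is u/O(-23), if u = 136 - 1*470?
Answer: -15364/185 ≈ -83.049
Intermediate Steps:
O(a) = 5*(-14 + a)/(2*a) (O(a) = 5*((-14 + a)/(a + a)) = 5*((-14 + a)/((2*a))) = 5*((-14 + a)*(1/(2*a))) = 5*((-14 + a)/(2*a)) = 5*(-14 + a)/(2*a))
u = -334 (u = 136 - 470 = -334)
u/O(-23) = -334/(5/2 - 35/(-23)) = -334/(5/2 - 35*(-1/23)) = -334/(5/2 + 35/23) = -334/185/46 = -334*46/185 = -15364/185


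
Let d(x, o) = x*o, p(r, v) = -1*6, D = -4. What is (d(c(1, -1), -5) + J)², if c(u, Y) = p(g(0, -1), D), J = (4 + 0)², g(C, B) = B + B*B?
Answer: 2116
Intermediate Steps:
g(C, B) = B + B²
J = 16 (J = 4² = 16)
p(r, v) = -6
c(u, Y) = -6
d(x, o) = o*x
(d(c(1, -1), -5) + J)² = (-5*(-6) + 16)² = (30 + 16)² = 46² = 2116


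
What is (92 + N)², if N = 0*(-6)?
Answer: 8464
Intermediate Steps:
N = 0
(92 + N)² = (92 + 0)² = 92² = 8464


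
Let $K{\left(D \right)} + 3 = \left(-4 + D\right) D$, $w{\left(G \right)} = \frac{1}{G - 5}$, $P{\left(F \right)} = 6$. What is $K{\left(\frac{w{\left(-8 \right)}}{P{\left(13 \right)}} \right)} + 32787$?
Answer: $\frac{199458169}{6084} \approx 32784.0$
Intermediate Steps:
$w{\left(G \right)} = \frac{1}{-5 + G}$ ($w{\left(G \right)} = \frac{1}{G - 5} = \frac{1}{-5 + G}$)
$K{\left(D \right)} = -3 + D \left(-4 + D\right)$ ($K{\left(D \right)} = -3 + \left(-4 + D\right) D = -3 + D \left(-4 + D\right)$)
$K{\left(\frac{w{\left(-8 \right)}}{P{\left(13 \right)}} \right)} + 32787 = \left(-3 + \left(\frac{1}{\left(-5 - 8\right) 6}\right)^{2} - 4 \frac{1}{\left(-5 - 8\right) 6}\right) + 32787 = \left(-3 + \left(\frac{1}{-13} \cdot \frac{1}{6}\right)^{2} - 4 \frac{1}{-13} \cdot \frac{1}{6}\right) + 32787 = \left(-3 + \left(\left(- \frac{1}{13}\right) \frac{1}{6}\right)^{2} - 4 \left(\left(- \frac{1}{13}\right) \frac{1}{6}\right)\right) + 32787 = \left(-3 + \left(- \frac{1}{78}\right)^{2} - - \frac{2}{39}\right) + 32787 = \left(-3 + \frac{1}{6084} + \frac{2}{39}\right) + 32787 = - \frac{17939}{6084} + 32787 = \frac{199458169}{6084}$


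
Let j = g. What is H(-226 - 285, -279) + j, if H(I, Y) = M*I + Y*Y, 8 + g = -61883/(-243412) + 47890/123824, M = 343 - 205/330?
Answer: -12075024611651405/124328520888 ≈ -97122.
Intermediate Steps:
M = 22597/66 (M = 343 - 205/330 = 343 - 1*41/66 = 343 - 41/66 = 22597/66 ≈ 342.38)
g = -27725297329/3767530936 (g = -8 + (-61883/(-243412) + 47890/123824) = -8 + (-61883*(-1/243412) + 47890*(1/123824)) = -8 + (61883/243412 + 23945/61912) = -8 + 2414950159/3767530936 = -27725297329/3767530936 ≈ -7.3590)
H(I, Y) = Y² + 22597*I/66 (H(I, Y) = 22597*I/66 + Y*Y = 22597*I/66 + Y² = Y² + 22597*I/66)
j = -27725297329/3767530936 ≈ -7.3590
H(-226 - 285, -279) + j = ((-279)² + 22597*(-226 - 285)/66) - 27725297329/3767530936 = (77841 + (22597/66)*(-511)) - 27725297329/3767530936 = (77841 - 11547067/66) - 27725297329/3767530936 = -6409561/66 - 27725297329/3767530936 = -12075024611651405/124328520888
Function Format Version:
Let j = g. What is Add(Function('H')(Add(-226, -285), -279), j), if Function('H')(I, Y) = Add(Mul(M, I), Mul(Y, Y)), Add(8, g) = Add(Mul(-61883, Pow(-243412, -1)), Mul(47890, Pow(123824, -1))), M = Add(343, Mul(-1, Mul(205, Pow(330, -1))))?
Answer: Rational(-12075024611651405, 124328520888) ≈ -97122.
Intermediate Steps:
M = Rational(22597, 66) (M = Add(343, Mul(-1, Mul(205, Rational(1, 330)))) = Add(343, Mul(-1, Rational(41, 66))) = Add(343, Rational(-41, 66)) = Rational(22597, 66) ≈ 342.38)
g = Rational(-27725297329, 3767530936) (g = Add(-8, Add(Mul(-61883, Pow(-243412, -1)), Mul(47890, Pow(123824, -1)))) = Add(-8, Add(Mul(-61883, Rational(-1, 243412)), Mul(47890, Rational(1, 123824)))) = Add(-8, Add(Rational(61883, 243412), Rational(23945, 61912))) = Add(-8, Rational(2414950159, 3767530936)) = Rational(-27725297329, 3767530936) ≈ -7.3590)
Function('H')(I, Y) = Add(Pow(Y, 2), Mul(Rational(22597, 66), I)) (Function('H')(I, Y) = Add(Mul(Rational(22597, 66), I), Mul(Y, Y)) = Add(Mul(Rational(22597, 66), I), Pow(Y, 2)) = Add(Pow(Y, 2), Mul(Rational(22597, 66), I)))
j = Rational(-27725297329, 3767530936) ≈ -7.3590
Add(Function('H')(Add(-226, -285), -279), j) = Add(Add(Pow(-279, 2), Mul(Rational(22597, 66), Add(-226, -285))), Rational(-27725297329, 3767530936)) = Add(Add(77841, Mul(Rational(22597, 66), -511)), Rational(-27725297329, 3767530936)) = Add(Add(77841, Rational(-11547067, 66)), Rational(-27725297329, 3767530936)) = Add(Rational(-6409561, 66), Rational(-27725297329, 3767530936)) = Rational(-12075024611651405, 124328520888)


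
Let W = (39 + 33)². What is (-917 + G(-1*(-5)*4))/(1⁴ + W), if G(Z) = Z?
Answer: -897/5185 ≈ -0.17300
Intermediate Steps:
W = 5184 (W = 72² = 5184)
(-917 + G(-1*(-5)*4))/(1⁴ + W) = (-917 - 1*(-5)*4)/(1⁴ + 5184) = (-917 + 5*4)/(1 + 5184) = (-917 + 20)/5185 = -897*1/5185 = -897/5185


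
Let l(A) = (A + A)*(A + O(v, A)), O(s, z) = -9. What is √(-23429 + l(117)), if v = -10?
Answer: √1843 ≈ 42.930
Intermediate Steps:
l(A) = 2*A*(-9 + A) (l(A) = (A + A)*(A - 9) = (2*A)*(-9 + A) = 2*A*(-9 + A))
√(-23429 + l(117)) = √(-23429 + 2*117*(-9 + 117)) = √(-23429 + 2*117*108) = √(-23429 + 25272) = √1843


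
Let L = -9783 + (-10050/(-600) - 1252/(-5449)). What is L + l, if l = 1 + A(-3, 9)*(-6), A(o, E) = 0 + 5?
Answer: -213492261/21796 ≈ -9795.0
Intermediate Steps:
A(o, E) = 5
l = -29 (l = 1 + 5*(-6) = 1 - 30 = -29)
L = -212860177/21796 (L = -9783 + (-10050*(-1/600) - 1252*(-1/5449)) = -9783 + (67/4 + 1252/5449) = -9783 + 370091/21796 = -212860177/21796 ≈ -9766.0)
L + l = -212860177/21796 - 29 = -213492261/21796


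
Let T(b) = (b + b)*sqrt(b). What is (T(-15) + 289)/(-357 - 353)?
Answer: -289/710 + 3*I*sqrt(15)/71 ≈ -0.40704 + 0.16365*I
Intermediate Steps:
T(b) = 2*b**(3/2) (T(b) = (2*b)*sqrt(b) = 2*b**(3/2))
(T(-15) + 289)/(-357 - 353) = (2*(-15)**(3/2) + 289)/(-357 - 353) = (2*(-15*I*sqrt(15)) + 289)/(-710) = (-30*I*sqrt(15) + 289)*(-1/710) = (289 - 30*I*sqrt(15))*(-1/710) = -289/710 + 3*I*sqrt(15)/71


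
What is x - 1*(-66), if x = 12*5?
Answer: 126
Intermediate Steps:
x = 60
x - 1*(-66) = 60 - 1*(-66) = 60 + 66 = 126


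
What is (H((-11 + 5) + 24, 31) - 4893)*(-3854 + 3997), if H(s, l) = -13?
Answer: -701558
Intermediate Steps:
(H((-11 + 5) + 24, 31) - 4893)*(-3854 + 3997) = (-13 - 4893)*(-3854 + 3997) = -4906*143 = -701558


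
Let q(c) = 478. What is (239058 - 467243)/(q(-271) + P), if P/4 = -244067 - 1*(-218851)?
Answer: 228185/100386 ≈ 2.2731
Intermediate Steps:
P = -100864 (P = 4*(-244067 - 1*(-218851)) = 4*(-244067 + 218851) = 4*(-25216) = -100864)
(239058 - 467243)/(q(-271) + P) = (239058 - 467243)/(478 - 100864) = -228185/(-100386) = -228185*(-1/100386) = 228185/100386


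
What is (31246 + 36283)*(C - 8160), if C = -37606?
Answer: -3090532214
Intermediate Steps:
(31246 + 36283)*(C - 8160) = (31246 + 36283)*(-37606 - 8160) = 67529*(-45766) = -3090532214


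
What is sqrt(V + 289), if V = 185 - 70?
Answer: 2*sqrt(101) ≈ 20.100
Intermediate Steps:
V = 115
sqrt(V + 289) = sqrt(115 + 289) = sqrt(404) = 2*sqrt(101)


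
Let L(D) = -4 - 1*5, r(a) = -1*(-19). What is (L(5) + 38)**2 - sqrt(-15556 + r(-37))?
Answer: 841 - I*sqrt(15537) ≈ 841.0 - 124.65*I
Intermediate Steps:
r(a) = 19
L(D) = -9 (L(D) = -4 - 5 = -9)
(L(5) + 38)**2 - sqrt(-15556 + r(-37)) = (-9 + 38)**2 - sqrt(-15556 + 19) = 29**2 - sqrt(-15537) = 841 - I*sqrt(15537)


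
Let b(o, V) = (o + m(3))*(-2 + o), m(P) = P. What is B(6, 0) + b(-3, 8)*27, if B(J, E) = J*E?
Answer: 0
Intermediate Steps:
B(J, E) = E*J
b(o, V) = (-2 + o)*(3 + o) (b(o, V) = (o + 3)*(-2 + o) = (3 + o)*(-2 + o) = (-2 + o)*(3 + o))
B(6, 0) + b(-3, 8)*27 = 0*6 + (-6 - 3 + (-3)²)*27 = 0 + (-6 - 3 + 9)*27 = 0 + 0*27 = 0 + 0 = 0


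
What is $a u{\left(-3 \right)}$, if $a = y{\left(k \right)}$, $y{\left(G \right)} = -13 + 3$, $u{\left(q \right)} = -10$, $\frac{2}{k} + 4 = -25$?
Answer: $100$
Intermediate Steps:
$k = - \frac{2}{29}$ ($k = \frac{2}{-4 - 25} = \frac{2}{-29} = 2 \left(- \frac{1}{29}\right) = - \frac{2}{29} \approx -0.068966$)
$y{\left(G \right)} = -10$
$a = -10$
$a u{\left(-3 \right)} = \left(-10\right) \left(-10\right) = 100$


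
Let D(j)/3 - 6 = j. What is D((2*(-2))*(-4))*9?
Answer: 594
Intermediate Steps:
D(j) = 18 + 3*j
D((2*(-2))*(-4))*9 = (18 + 3*((2*(-2))*(-4)))*9 = (18 + 3*(-4*(-4)))*9 = (18 + 3*16)*9 = (18 + 48)*9 = 66*9 = 594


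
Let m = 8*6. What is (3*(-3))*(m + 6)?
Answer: -486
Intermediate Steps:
m = 48
(3*(-3))*(m + 6) = (3*(-3))*(48 + 6) = -9*54 = -486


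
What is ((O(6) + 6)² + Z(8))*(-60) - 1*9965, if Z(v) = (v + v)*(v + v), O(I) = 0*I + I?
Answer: -33965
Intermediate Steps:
O(I) = I (O(I) = 0 + I = I)
Z(v) = 4*v² (Z(v) = (2*v)*(2*v) = 4*v²)
((O(6) + 6)² + Z(8))*(-60) - 1*9965 = ((6 + 6)² + 4*8²)*(-60) - 1*9965 = (12² + 4*64)*(-60) - 9965 = (144 + 256)*(-60) - 9965 = 400*(-60) - 9965 = -24000 - 9965 = -33965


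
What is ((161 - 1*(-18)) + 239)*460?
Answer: 192280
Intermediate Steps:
((161 - 1*(-18)) + 239)*460 = ((161 + 18) + 239)*460 = (179 + 239)*460 = 418*460 = 192280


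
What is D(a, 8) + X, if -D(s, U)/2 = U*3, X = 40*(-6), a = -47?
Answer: -288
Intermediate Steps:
X = -240
D(s, U) = -6*U (D(s, U) = -2*U*3 = -6*U)
D(a, 8) + X = -6*8 - 240 = -48 - 240 = -288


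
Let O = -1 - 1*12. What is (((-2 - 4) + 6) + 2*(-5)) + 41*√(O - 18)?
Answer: -10 + 41*I*√31 ≈ -10.0 + 228.28*I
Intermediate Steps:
O = -13 (O = -1 - 12 = -13)
(((-2 - 4) + 6) + 2*(-5)) + 41*√(O - 18) = (((-2 - 4) + 6) + 2*(-5)) + 41*√(-13 - 18) = ((-6 + 6) - 10) + 41*√(-31) = (0 - 10) + 41*(I*√31) = -10 + 41*I*√31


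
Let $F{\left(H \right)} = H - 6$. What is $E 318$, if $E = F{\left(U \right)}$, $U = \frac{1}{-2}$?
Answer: $-2067$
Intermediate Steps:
$U = - \frac{1}{2} \approx -0.5$
$F{\left(H \right)} = -6 + H$
$E = - \frac{13}{2}$ ($E = -6 - \frac{1}{2} = - \frac{13}{2} \approx -6.5$)
$E 318 = \left(- \frac{13}{2}\right) 318 = -2067$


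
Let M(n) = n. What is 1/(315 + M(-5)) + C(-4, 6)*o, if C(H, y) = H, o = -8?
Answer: 9921/310 ≈ 32.003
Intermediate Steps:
1/(315 + M(-5)) + C(-4, 6)*o = 1/(315 - 5) - 4*(-8) = 1/310 + 32 = 9921/310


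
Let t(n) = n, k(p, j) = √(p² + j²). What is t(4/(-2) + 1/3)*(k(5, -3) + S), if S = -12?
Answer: 20 - 5*√34/3 ≈ 10.282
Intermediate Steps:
k(p, j) = √(j² + p²)
t(4/(-2) + 1/3)*(k(5, -3) + S) = (4/(-2) + 1/3)*(√((-3)² + 5²) - 12) = (4*(-½) + 1*(⅓))*(√(9 + 25) - 12) = (-2 + ⅓)*(√34 - 12) = -5*(-12 + √34)/3 = 20 - 5*√34/3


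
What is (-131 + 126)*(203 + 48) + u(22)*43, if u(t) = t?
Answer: -309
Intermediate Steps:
(-131 + 126)*(203 + 48) + u(22)*43 = (-131 + 126)*(203 + 48) + 22*43 = -5*251 + 946 = -1255 + 946 = -309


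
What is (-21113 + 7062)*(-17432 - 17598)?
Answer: 492206530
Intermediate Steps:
(-21113 + 7062)*(-17432 - 17598) = -14051*(-35030) = 492206530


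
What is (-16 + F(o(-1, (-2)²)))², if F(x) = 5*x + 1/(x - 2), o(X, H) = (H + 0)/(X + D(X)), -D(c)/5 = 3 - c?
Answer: 282811489/933156 ≈ 303.07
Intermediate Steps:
D(c) = -15 + 5*c (D(c) = -5*(3 - c) = -15 + 5*c)
o(X, H) = H/(-15 + 6*X) (o(X, H) = (H + 0)/(X + (-15 + 5*X)) = H/(-15 + 6*X))
F(x) = 1/(-2 + x) + 5*x (F(x) = 5*x + 1/(-2 + x) = 1/(-2 + x) + 5*x)
(-16 + F(o(-1, (-2)²)))² = (-16 + (1 - 10*(-2)²/(3*(-5 + 2*(-1))) + 5*((⅓)*(-2)²/(-5 + 2*(-1)))²)/(-2 + (⅓)*(-2)²/(-5 + 2*(-1))))² = (-16 + (1 - 10*4/(3*(-5 - 2)) + 5*((⅓)*4/(-5 - 2))²)/(-2 + (⅓)*4/(-5 - 2)))² = (-16 + (1 - 10*4/(3*(-7)) + 5*((⅓)*4/(-7))²)/(-2 + (⅓)*4/(-7)))² = (-16 + (1 - 10*4*(-1)/(3*7) + 5*((⅓)*4*(-⅐))²)/(-2 + (⅓)*4*(-⅐)))² = (-16 + (1 - 10*(-4/21) + 5*(-4/21)²)/(-2 - 4/21))² = (-16 + (1 + 40/21 + 5*(16/441))/(-46/21))² = (-16 - 21*(1 + 40/21 + 80/441)/46)² = (-16 - 21/46*1361/441)² = (-16 - 1361/966)² = (-16817/966)² = 282811489/933156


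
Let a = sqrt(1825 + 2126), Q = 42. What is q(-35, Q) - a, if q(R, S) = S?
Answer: 42 - 3*sqrt(439) ≈ -20.857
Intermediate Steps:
a = 3*sqrt(439) (a = sqrt(3951) = 3*sqrt(439) ≈ 62.857)
q(-35, Q) - a = 42 - 3*sqrt(439)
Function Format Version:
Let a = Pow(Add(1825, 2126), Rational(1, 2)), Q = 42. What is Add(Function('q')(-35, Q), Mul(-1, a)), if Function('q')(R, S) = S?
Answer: Add(42, Mul(-3, Pow(439, Rational(1, 2)))) ≈ -20.857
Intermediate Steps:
a = Mul(3, Pow(439, Rational(1, 2))) (a = Pow(3951, Rational(1, 2)) = Mul(3, Pow(439, Rational(1, 2))) ≈ 62.857)
Add(Function('q')(-35, Q), Mul(-1, a)) = Add(42, Mul(-1, Mul(3, Pow(439, Rational(1, 2))))) = Add(42, Mul(-3, Pow(439, Rational(1, 2))))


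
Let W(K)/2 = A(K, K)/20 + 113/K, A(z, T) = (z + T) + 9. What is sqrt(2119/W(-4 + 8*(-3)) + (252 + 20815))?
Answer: 8*sqrt(65253507)/447 ≈ 144.57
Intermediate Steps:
A(z, T) = 9 + T + z (A(z, T) = (T + z) + 9 = 9 + T + z)
W(K) = 9/10 + 226/K + K/5 (W(K) = 2*((9 + K + K)/20 + 113/K) = 2*((9 + 2*K)*(1/20) + 113/K) = 2*((9/20 + K/10) + 113/K) = 2*(9/20 + 113/K + K/10) = 9/10 + 226/K + K/5)
sqrt(2119/W(-4 + 8*(-3)) + (252 + 20815)) = sqrt(2119/(9/10 + 226/(-4 + 8*(-3)) + (-4 + 8*(-3))/5) + (252 + 20815)) = sqrt(2119/(9/10 + 226/(-4 - 24) + (-4 - 24)/5) + 21067) = sqrt(2119/(9/10 + 226/(-28) + (1/5)*(-28)) + 21067) = sqrt(2119/(9/10 + 226*(-1/28) - 28/5) + 21067) = sqrt(2119/(9/10 - 113/14 - 28/5) + 21067) = sqrt(2119/(-447/35) + 21067) = sqrt(2119*(-35/447) + 21067) = sqrt(-74165/447 + 21067) = sqrt(9342784/447) = 8*sqrt(65253507)/447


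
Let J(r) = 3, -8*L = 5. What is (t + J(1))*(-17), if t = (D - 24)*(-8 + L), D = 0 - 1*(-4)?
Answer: -5967/2 ≈ -2983.5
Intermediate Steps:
L = -5/8 (L = -1/8*5 = -5/8 ≈ -0.62500)
D = 4 (D = 0 + 4 = 4)
t = 345/2 (t = (4 - 24)*(-8 - 5/8) = -20*(-69/8) = 345/2 ≈ 172.50)
(t + J(1))*(-17) = (345/2 + 3)*(-17) = (351/2)*(-17) = -5967/2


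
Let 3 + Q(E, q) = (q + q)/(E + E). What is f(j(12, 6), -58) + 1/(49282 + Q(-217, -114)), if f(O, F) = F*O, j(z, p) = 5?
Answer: -3101160313/10693657 ≈ -290.00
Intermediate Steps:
Q(E, q) = -3 + q/E (Q(E, q) = -3 + (q + q)/(E + E) = -3 + (2*q)/((2*E)) = -3 + (2*q)*(1/(2*E)) = -3 + q/E)
f(j(12, 6), -58) + 1/(49282 + Q(-217, -114)) = -58*5 + 1/(49282 + (-3 - 114/(-217))) = -290 + 1/(49282 + (-3 - 114*(-1/217))) = -290 + 1/(49282 + (-3 + 114/217)) = -290 + 1/(49282 - 537/217) = -290 + 1/(10693657/217) = -290 + 217/10693657 = -3101160313/10693657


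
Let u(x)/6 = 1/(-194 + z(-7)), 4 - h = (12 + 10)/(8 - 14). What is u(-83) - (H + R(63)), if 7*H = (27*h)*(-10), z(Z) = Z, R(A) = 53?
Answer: 113819/469 ≈ 242.68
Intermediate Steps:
h = 23/3 (h = 4 - (12 + 10)/(8 - 14) = 4 - 22/(-6) = 4 - 22*(-1)/6 = 4 - 1*(-11/3) = 4 + 11/3 = 23/3 ≈ 7.6667)
u(x) = -2/67 (u(x) = 6/(-194 - 7) = 6/(-201) = 6*(-1/201) = -2/67)
H = -2070/7 (H = ((27*(23/3))*(-10))/7 = (207*(-10))/7 = (1/7)*(-2070) = -2070/7 ≈ -295.71)
u(-83) - (H + R(63)) = -2/67 - (-2070/7 + 53) = -2/67 - 1*(-1699/7) = -2/67 + 1699/7 = 113819/469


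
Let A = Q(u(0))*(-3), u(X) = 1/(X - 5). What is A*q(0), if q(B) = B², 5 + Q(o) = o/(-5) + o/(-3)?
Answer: 0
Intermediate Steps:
u(X) = 1/(-5 + X)
Q(o) = -5 - 8*o/15 (Q(o) = -5 + (o/(-5) + o/(-3)) = -5 + (o*(-⅕) + o*(-⅓)) = -5 + (-o/5 - o/3) = -5 - 8*o/15)
A = 367/25 (A = (-5 - 8/(15*(-5 + 0)))*(-3) = (-5 - 8/15/(-5))*(-3) = (-5 - 8/15*(-⅕))*(-3) = (-5 + 8/75)*(-3) = -367/75*(-3) = 367/25 ≈ 14.680)
A*q(0) = (367/25)*0² = (367/25)*0 = 0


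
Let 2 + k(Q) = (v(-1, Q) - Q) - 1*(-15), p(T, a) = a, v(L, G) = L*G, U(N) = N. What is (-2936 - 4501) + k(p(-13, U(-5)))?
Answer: -7414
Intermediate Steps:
v(L, G) = G*L
k(Q) = 13 - 2*Q (k(Q) = -2 + ((Q*(-1) - Q) - 1*(-15)) = -2 + ((-Q - Q) + 15) = -2 + (-2*Q + 15) = -2 + (15 - 2*Q) = 13 - 2*Q)
(-2936 - 4501) + k(p(-13, U(-5))) = (-2936 - 4501) + (13 - 2*(-5)) = -7437 + (13 + 10) = -7437 + 23 = -7414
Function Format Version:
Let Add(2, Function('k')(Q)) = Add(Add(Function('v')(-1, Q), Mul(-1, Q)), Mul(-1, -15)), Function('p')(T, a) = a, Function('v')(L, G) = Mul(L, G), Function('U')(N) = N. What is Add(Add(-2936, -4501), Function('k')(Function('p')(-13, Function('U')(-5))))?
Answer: -7414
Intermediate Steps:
Function('v')(L, G) = Mul(G, L)
Function('k')(Q) = Add(13, Mul(-2, Q)) (Function('k')(Q) = Add(-2, Add(Add(Mul(Q, -1), Mul(-1, Q)), Mul(-1, -15))) = Add(-2, Add(Add(Mul(-1, Q), Mul(-1, Q)), 15)) = Add(-2, Add(Mul(-2, Q), 15)) = Add(-2, Add(15, Mul(-2, Q))) = Add(13, Mul(-2, Q)))
Add(Add(-2936, -4501), Function('k')(Function('p')(-13, Function('U')(-5)))) = Add(Add(-2936, -4501), Add(13, Mul(-2, -5))) = Add(-7437, Add(13, 10)) = Add(-7437, 23) = -7414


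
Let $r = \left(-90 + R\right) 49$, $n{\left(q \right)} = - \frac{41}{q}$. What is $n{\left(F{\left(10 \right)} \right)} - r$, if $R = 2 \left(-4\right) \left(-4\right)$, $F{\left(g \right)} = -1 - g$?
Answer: $\frac{31303}{11} \approx 2845.7$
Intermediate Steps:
$R = 32$ ($R = \left(-8\right) \left(-4\right) = 32$)
$r = -2842$ ($r = \left(-90 + 32\right) 49 = \left(-58\right) 49 = -2842$)
$n{\left(F{\left(10 \right)} \right)} - r = - \frac{41}{-1 - 10} - -2842 = - \frac{41}{-1 - 10} + 2842 = - \frac{41}{-11} + 2842 = \left(-41\right) \left(- \frac{1}{11}\right) + 2842 = \frac{41}{11} + 2842 = \frac{31303}{11}$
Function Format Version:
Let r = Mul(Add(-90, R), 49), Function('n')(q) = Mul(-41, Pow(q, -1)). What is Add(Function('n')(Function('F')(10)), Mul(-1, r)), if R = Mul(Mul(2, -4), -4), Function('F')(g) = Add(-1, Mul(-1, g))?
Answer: Rational(31303, 11) ≈ 2845.7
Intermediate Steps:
R = 32 (R = Mul(-8, -4) = 32)
r = -2842 (r = Mul(Add(-90, 32), 49) = Mul(-58, 49) = -2842)
Add(Function('n')(Function('F')(10)), Mul(-1, r)) = Add(Mul(-41, Pow(Add(-1, Mul(-1, 10)), -1)), Mul(-1, -2842)) = Add(Mul(-41, Pow(Add(-1, -10), -1)), 2842) = Add(Mul(-41, Pow(-11, -1)), 2842) = Add(Mul(-41, Rational(-1, 11)), 2842) = Add(Rational(41, 11), 2842) = Rational(31303, 11)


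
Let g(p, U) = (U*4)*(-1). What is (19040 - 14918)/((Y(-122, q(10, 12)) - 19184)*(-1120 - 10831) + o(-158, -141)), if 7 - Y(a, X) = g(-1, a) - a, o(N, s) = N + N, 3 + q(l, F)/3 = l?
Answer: 1374/78824707 ≈ 1.7431e-5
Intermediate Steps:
q(l, F) = -9 + 3*l
o(N, s) = 2*N
g(p, U) = -4*U (g(p, U) = (4*U)*(-1) = -4*U)
Y(a, X) = 7 + 5*a (Y(a, X) = 7 - (-4*a - a) = 7 - (-5)*a = 7 + 5*a)
(19040 - 14918)/((Y(-122, q(10, 12)) - 19184)*(-1120 - 10831) + o(-158, -141)) = (19040 - 14918)/(((7 + 5*(-122)) - 19184)*(-1120 - 10831) + 2*(-158)) = 4122/(((7 - 610) - 19184)*(-11951) - 316) = 4122/((-603 - 19184)*(-11951) - 316) = 4122/(-19787*(-11951) - 316) = 4122/(236474437 - 316) = 4122/236474121 = 4122*(1/236474121) = 1374/78824707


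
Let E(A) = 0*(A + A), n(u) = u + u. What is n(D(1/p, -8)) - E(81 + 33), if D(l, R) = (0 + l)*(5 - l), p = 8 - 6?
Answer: 9/2 ≈ 4.5000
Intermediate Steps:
p = 2
D(l, R) = l*(5 - l)
n(u) = 2*u
E(A) = 0 (E(A) = 0*(2*A) = 0)
n(D(1/p, -8)) - E(81 + 33) = 2*((5 - 1/2)/2) - 1*0 = 2*((5 - 1*½)/2) + 0 = 2*((5 - ½)/2) + 0 = 2*((½)*(9/2)) + 0 = 2*(9/4) + 0 = 9/2 + 0 = 9/2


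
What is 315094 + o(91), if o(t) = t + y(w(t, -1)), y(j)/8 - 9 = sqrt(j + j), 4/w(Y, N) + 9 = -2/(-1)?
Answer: 315257 + 16*I*sqrt(14)/7 ≈ 3.1526e+5 + 8.5524*I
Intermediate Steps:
w(Y, N) = -4/7 (w(Y, N) = 4/(-9 - 2/(-1)) = 4/(-9 - 2*(-1)) = 4/(-9 + 2) = 4/(-7) = 4*(-1/7) = -4/7)
y(j) = 72 + 8*sqrt(2)*sqrt(j) (y(j) = 72 + 8*sqrt(j + j) = 72 + 8*sqrt(2*j) = 72 + 8*(sqrt(2)*sqrt(j)) = 72 + 8*sqrt(2)*sqrt(j))
o(t) = 72 + t + 16*I*sqrt(14)/7 (o(t) = t + (72 + 8*sqrt(2)*sqrt(-4/7)) = t + (72 + 8*sqrt(2)*(2*I*sqrt(7)/7)) = t + (72 + 16*I*sqrt(14)/7) = 72 + t + 16*I*sqrt(14)/7)
315094 + o(91) = 315094 + (72 + 91 + 16*I*sqrt(14)/7) = 315094 + (163 + 16*I*sqrt(14)/7) = 315257 + 16*I*sqrt(14)/7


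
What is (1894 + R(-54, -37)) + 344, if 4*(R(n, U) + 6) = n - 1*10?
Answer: 2216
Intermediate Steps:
R(n, U) = -17/2 + n/4 (R(n, U) = -6 + (n - 1*10)/4 = -6 + (n - 10)/4 = -6 + (-10 + n)/4 = -6 + (-5/2 + n/4) = -17/2 + n/4)
(1894 + R(-54, -37)) + 344 = (1894 + (-17/2 + (1/4)*(-54))) + 344 = (1894 + (-17/2 - 27/2)) + 344 = (1894 - 22) + 344 = 1872 + 344 = 2216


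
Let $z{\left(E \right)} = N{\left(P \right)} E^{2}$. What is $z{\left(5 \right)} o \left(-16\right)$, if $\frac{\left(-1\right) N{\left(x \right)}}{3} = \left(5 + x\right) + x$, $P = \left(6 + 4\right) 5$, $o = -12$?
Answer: $-1512000$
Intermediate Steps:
$P = 50$ ($P = 10 \cdot 5 = 50$)
$N{\left(x \right)} = -15 - 6 x$ ($N{\left(x \right)} = - 3 \left(\left(5 + x\right) + x\right) = - 3 \left(5 + 2 x\right) = -15 - 6 x$)
$z{\left(E \right)} = - 315 E^{2}$ ($z{\left(E \right)} = \left(-15 - 300\right) E^{2} = - 315 E^{2}$)
$z{\left(5 \right)} o \left(-16\right) = - 315 \cdot 5^{2} \left(-12\right) \left(-16\right) = \left(-315\right) 25 \left(-12\right) \left(-16\right) = \left(-7875\right) \left(-12\right) \left(-16\right) = 94500 \left(-16\right) = -1512000$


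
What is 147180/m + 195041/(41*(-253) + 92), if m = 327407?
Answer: -418420343/22591083 ≈ -18.521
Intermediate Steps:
147180/m + 195041/(41*(-253) + 92) = 147180/327407 + 195041/(41*(-253) + 92) = 147180*(1/327407) + 195041/(-10373 + 92) = 147180/327407 + 195041/(-10281) = 147180/327407 + 195041*(-1/10281) = 147180/327407 - 1309/69 = -418420343/22591083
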